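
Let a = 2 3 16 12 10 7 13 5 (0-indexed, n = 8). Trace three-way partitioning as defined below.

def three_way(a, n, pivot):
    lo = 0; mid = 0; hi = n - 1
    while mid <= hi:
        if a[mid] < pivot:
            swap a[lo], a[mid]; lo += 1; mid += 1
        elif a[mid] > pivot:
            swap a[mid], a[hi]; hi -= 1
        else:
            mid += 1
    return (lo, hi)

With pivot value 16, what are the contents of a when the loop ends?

2 3 12 10 7 13 5 16

pivot = 16; lo=0, mid=0, hi=7
a[mid]=2<16: swap a[0],a[0]; lo=1,mid=1 → 2 3 16 12 10 7 13 5
a[mid]=3<16: swap a[1],a[1]; lo=2,mid=2 → 2 3 16 12 10 7 13 5
a[mid]=16=16: mid=3
a[mid]=12<16: swap a[2],a[3]; lo=3,mid=4 → 2 3 12 16 10 7 13 5
a[mid]=10<16: swap a[3],a[4]; lo=4,mid=5 → 2 3 12 10 16 7 13 5
a[mid]=7<16: swap a[4],a[5]; lo=5,mid=6 → 2 3 12 10 7 16 13 5
a[mid]=13<16: swap a[5],a[6]; lo=6,mid=7 → 2 3 12 10 7 13 16 5
a[mid]=5<16: swap a[6],a[7]; lo=7,mid=8 → 2 3 12 10 7 13 5 16
end: lo=7, hi=7; a = 2 3 12 10 7 13 5 16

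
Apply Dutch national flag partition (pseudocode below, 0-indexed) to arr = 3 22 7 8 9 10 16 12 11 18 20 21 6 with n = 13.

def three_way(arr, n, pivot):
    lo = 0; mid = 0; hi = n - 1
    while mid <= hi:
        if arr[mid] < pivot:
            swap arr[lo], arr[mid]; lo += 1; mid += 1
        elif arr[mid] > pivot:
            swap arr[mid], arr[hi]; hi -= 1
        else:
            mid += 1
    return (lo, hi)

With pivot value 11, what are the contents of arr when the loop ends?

3 6 7 8 9 10 11 12 18 20 21 16 22

lo=0 mid=0 hi=12
3<11: swap(0,0), lo=1 mid=1 ⇒ 3 22 7 8 9 10 16 12 11 18 20 21 6
22>11: swap(1,12), hi=11 ⇒ 3 6 7 8 9 10 16 12 11 18 20 21 22
6<11: swap(1,1), lo=2 mid=2 ⇒ 3 6 7 8 9 10 16 12 11 18 20 21 22
7<11: swap(2,2), lo=3 mid=3 ⇒ 3 6 7 8 9 10 16 12 11 18 20 21 22
8<11: swap(3,3), lo=4 mid=4 ⇒ 3 6 7 8 9 10 16 12 11 18 20 21 22
9<11: swap(4,4), lo=5 mid=5 ⇒ 3 6 7 8 9 10 16 12 11 18 20 21 22
10<11: swap(5,5), lo=6 mid=6 ⇒ 3 6 7 8 9 10 16 12 11 18 20 21 22
16>11: swap(6,11), hi=10 ⇒ 3 6 7 8 9 10 21 12 11 18 20 16 22
21>11: swap(6,10), hi=9 ⇒ 3 6 7 8 9 10 20 12 11 18 21 16 22
20>11: swap(6,9), hi=8 ⇒ 3 6 7 8 9 10 18 12 11 20 21 16 22
18>11: swap(6,8), hi=7 ⇒ 3 6 7 8 9 10 11 12 18 20 21 16 22
11=11: mid=7
12>11: swap(7,7), hi=6 ⇒ 3 6 7 8 9 10 11 12 18 20 21 16 22
done. lo=6 hi=6; arr=3 6 7 8 9 10 11 12 18 20 21 16 22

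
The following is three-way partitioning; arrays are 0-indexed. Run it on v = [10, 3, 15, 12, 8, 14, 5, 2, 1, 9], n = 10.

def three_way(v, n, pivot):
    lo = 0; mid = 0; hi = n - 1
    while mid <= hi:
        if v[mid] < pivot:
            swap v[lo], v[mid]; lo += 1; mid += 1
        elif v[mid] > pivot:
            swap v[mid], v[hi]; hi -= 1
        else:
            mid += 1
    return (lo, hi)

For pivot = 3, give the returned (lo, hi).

lo=0 mid=0 hi=9
10>3: swap(0,9), hi=8 ⇒ [9, 3, 15, 12, 8, 14, 5, 2, 1, 10]
9>3: swap(0,8), hi=7 ⇒ [1, 3, 15, 12, 8, 14, 5, 2, 9, 10]
1<3: swap(0,0), lo=1 mid=1 ⇒ [1, 3, 15, 12, 8, 14, 5, 2, 9, 10]
3=3: mid=2
15>3: swap(2,7), hi=6 ⇒ [1, 3, 2, 12, 8, 14, 5, 15, 9, 10]
2<3: swap(1,2), lo=2 mid=3 ⇒ [1, 2, 3, 12, 8, 14, 5, 15, 9, 10]
12>3: swap(3,6), hi=5 ⇒ [1, 2, 3, 5, 8, 14, 12, 15, 9, 10]
5>3: swap(3,5), hi=4 ⇒ [1, 2, 3, 14, 8, 5, 12, 15, 9, 10]
14>3: swap(3,4), hi=3 ⇒ [1, 2, 3, 8, 14, 5, 12, 15, 9, 10]
8>3: swap(3,3), hi=2 ⇒ [1, 2, 3, 8, 14, 5, 12, 15, 9, 10]
done. lo=2 hi=2; v=[1, 2, 3, 8, 14, 5, 12, 15, 9, 10]

(2, 2)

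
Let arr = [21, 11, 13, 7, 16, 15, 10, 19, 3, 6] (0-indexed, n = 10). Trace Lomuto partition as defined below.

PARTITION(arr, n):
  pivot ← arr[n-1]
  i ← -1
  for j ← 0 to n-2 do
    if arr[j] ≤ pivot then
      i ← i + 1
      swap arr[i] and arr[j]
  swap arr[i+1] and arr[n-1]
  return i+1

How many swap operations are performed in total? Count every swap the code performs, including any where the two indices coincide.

pivot=6, i=-1
j=0: 21>6, skip
j=1: 11>6, skip
j=2: 13>6, skip
j=3: 7>6, skip
j=4: 16>6, skip
j=5: 15>6, skip
j=6: 10>6, skip
j=7: 19>6, skip
j=8: 3≤6, i=0, swap(0,8) ⇒ [3, 11, 13, 7, 16, 15, 10, 19, 21, 6]
swap(1,9) ⇒ [3, 6, 13, 7, 16, 15, 10, 19, 21, 11]; return 1

2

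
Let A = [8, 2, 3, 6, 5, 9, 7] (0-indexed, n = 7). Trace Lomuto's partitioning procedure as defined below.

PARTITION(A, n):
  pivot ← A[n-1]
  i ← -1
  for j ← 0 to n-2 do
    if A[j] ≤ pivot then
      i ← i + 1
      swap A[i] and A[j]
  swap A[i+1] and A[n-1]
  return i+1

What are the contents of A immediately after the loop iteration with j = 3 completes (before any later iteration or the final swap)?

pivot = A[6] = 7; i = -1
j=0: A[0]=8 > 7 → no swap
j=1: A[1]=2 ≤ 7 → i=0, swap A[0],A[1] → [2, 8, 3, 6, 5, 9, 7]
j=2: A[2]=3 ≤ 7 → i=1, swap A[1],A[2] → [2, 3, 8, 6, 5, 9, 7]
j=3: A[3]=6 ≤ 7 → i=2, swap A[2],A[3] → [2, 3, 6, 8, 5, 9, 7]
(after j=3) A = [2, 3, 6, 8, 5, 9, 7]

[2, 3, 6, 8, 5, 9, 7]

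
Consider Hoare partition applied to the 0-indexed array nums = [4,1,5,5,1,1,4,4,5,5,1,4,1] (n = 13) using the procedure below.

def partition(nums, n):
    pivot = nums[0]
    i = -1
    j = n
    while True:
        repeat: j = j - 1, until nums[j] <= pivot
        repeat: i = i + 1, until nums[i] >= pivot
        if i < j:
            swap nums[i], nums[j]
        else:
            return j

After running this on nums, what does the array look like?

[1,1,4,1,1,1,4,4,5,5,5,5,4]

pivot=4
j stops at 12 (1), i stops at 0 (4); swap ⇒ [1,1,5,5,1,1,4,4,5,5,1,4,4]
j stops at 11 (4), i stops at 2 (5); swap ⇒ [1,1,4,5,1,1,4,4,5,5,1,5,4]
j stops at 10 (1), i stops at 3 (5); swap ⇒ [1,1,4,1,1,1,4,4,5,5,5,5,4]
j stops at 7 (4), i stops at 6 (4); swap ⇒ [1,1,4,1,1,1,4,4,5,5,5,5,4]
j stops at 6, i stops at 7; i≥j ⇒ return 6. nums=[1,1,4,1,1,1,4,4,5,5,5,5,4]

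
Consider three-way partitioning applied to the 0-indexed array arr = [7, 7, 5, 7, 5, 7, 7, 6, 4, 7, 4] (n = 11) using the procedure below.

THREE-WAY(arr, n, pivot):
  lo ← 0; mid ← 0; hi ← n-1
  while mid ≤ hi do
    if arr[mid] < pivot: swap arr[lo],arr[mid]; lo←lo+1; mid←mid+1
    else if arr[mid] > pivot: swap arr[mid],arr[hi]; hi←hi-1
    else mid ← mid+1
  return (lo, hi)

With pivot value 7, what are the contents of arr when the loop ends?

pivot = 7; lo=0, mid=0, hi=10
arr[mid]=7=7: mid=1
arr[mid]=7=7: mid=2
arr[mid]=5<7: swap arr[0],arr[2]; lo=1,mid=3 → [5, 7, 7, 7, 5, 7, 7, 6, 4, 7, 4]
arr[mid]=7=7: mid=4
arr[mid]=5<7: swap arr[1],arr[4]; lo=2,mid=5 → [5, 5, 7, 7, 7, 7, 7, 6, 4, 7, 4]
arr[mid]=7=7: mid=6
arr[mid]=7=7: mid=7
arr[mid]=6<7: swap arr[2],arr[7]; lo=3,mid=8 → [5, 5, 6, 7, 7, 7, 7, 7, 4, 7, 4]
arr[mid]=4<7: swap arr[3],arr[8]; lo=4,mid=9 → [5, 5, 6, 4, 7, 7, 7, 7, 7, 7, 4]
arr[mid]=7=7: mid=10
arr[mid]=4<7: swap arr[4],arr[10]; lo=5,mid=11 → [5, 5, 6, 4, 4, 7, 7, 7, 7, 7, 7]
end: lo=5, hi=10; arr = [5, 5, 6, 4, 4, 7, 7, 7, 7, 7, 7]

[5, 5, 6, 4, 4, 7, 7, 7, 7, 7, 7]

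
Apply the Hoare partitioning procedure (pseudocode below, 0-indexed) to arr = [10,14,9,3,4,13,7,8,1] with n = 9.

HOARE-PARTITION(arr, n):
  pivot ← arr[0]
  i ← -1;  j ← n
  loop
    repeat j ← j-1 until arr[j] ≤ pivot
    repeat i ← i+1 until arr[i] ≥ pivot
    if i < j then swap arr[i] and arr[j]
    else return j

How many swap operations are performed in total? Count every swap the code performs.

pivot=10
j stops at 8 (1), i stops at 0 (10); swap ⇒ [1,14,9,3,4,13,7,8,10]
j stops at 7 (8), i stops at 1 (14); swap ⇒ [1,8,9,3,4,13,7,14,10]
j stops at 6 (7), i stops at 5 (13); swap ⇒ [1,8,9,3,4,7,13,14,10]
j stops at 5, i stops at 6; i≥j ⇒ return 5. arr=[1,8,9,3,4,7,13,14,10]

3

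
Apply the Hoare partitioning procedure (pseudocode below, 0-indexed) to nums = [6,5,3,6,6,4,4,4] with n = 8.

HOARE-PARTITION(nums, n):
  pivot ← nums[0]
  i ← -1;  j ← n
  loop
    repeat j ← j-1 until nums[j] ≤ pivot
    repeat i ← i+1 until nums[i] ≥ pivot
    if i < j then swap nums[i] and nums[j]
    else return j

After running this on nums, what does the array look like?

[4,5,3,4,4,6,6,6]

pivot = nums[0] = 6; i = -1, j = 8
j→7 (nums[7]=4≤6), i→0 (nums[0]=6≥6); i<j, swap → [4,5,3,6,6,4,4,6]
j→6 (nums[6]=4≤6), i→3 (nums[3]=6≥6); i<j, swap → [4,5,3,4,6,4,6,6]
j→5 (nums[5]=4≤6), i→4 (nums[4]=6≥6); i<j, swap → [4,5,3,4,4,6,6,6]
j→4, i→5; i≥j, return j=4. nums = [4,5,3,4,4,6,6,6]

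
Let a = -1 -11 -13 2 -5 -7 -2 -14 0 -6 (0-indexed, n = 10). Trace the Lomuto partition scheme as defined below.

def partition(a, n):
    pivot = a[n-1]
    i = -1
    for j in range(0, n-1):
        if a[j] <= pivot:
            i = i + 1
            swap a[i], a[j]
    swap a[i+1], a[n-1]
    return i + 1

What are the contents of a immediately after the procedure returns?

pivot=-6, i=-1
j=0: -1>-6, skip
j=1: -11≤-6, i=0, swap(0,1) ⇒ -11 -1 -13 2 -5 -7 -2 -14 0 -6
j=2: -13≤-6, i=1, swap(1,2) ⇒ -11 -13 -1 2 -5 -7 -2 -14 0 -6
j=3: 2>-6, skip
j=4: -5>-6, skip
j=5: -7≤-6, i=2, swap(2,5) ⇒ -11 -13 -7 2 -5 -1 -2 -14 0 -6
j=6: -2>-6, skip
j=7: -14≤-6, i=3, swap(3,7) ⇒ -11 -13 -7 -14 -5 -1 -2 2 0 -6
j=8: 0>-6, skip
swap(4,9) ⇒ -11 -13 -7 -14 -6 -1 -2 2 0 -5; return 4

-11 -13 -7 -14 -6 -1 -2 2 0 -5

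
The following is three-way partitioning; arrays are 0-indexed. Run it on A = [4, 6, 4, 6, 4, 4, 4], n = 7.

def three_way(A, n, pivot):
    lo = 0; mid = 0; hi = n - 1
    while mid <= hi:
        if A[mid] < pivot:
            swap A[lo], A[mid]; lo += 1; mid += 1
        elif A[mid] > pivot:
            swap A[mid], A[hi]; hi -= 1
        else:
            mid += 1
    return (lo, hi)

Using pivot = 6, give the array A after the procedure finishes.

pivot = 6; lo=0, mid=0, hi=6
A[mid]=4<6: swap A[0],A[0]; lo=1,mid=1 → [4, 6, 4, 6, 4, 4, 4]
A[mid]=6=6: mid=2
A[mid]=4<6: swap A[1],A[2]; lo=2,mid=3 → [4, 4, 6, 6, 4, 4, 4]
A[mid]=6=6: mid=4
A[mid]=4<6: swap A[2],A[4]; lo=3,mid=5 → [4, 4, 4, 6, 6, 4, 4]
A[mid]=4<6: swap A[3],A[5]; lo=4,mid=6 → [4, 4, 4, 4, 6, 6, 4]
A[mid]=4<6: swap A[4],A[6]; lo=5,mid=7 → [4, 4, 4, 4, 4, 6, 6]
end: lo=5, hi=6; A = [4, 4, 4, 4, 4, 6, 6]

[4, 4, 4, 4, 4, 6, 6]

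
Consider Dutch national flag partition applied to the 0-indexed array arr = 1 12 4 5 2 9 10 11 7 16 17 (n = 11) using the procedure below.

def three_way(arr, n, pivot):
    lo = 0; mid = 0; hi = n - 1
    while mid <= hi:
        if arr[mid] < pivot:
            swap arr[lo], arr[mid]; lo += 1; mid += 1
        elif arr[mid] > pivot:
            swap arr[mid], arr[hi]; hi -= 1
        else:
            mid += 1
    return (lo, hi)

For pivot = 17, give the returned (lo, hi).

(10, 10)

pivot = 17; lo=0, mid=0, hi=10
arr[mid]=1<17: swap arr[0],arr[0]; lo=1,mid=1 → 1 12 4 5 2 9 10 11 7 16 17
arr[mid]=12<17: swap arr[1],arr[1]; lo=2,mid=2 → 1 12 4 5 2 9 10 11 7 16 17
arr[mid]=4<17: swap arr[2],arr[2]; lo=3,mid=3 → 1 12 4 5 2 9 10 11 7 16 17
arr[mid]=5<17: swap arr[3],arr[3]; lo=4,mid=4 → 1 12 4 5 2 9 10 11 7 16 17
arr[mid]=2<17: swap arr[4],arr[4]; lo=5,mid=5 → 1 12 4 5 2 9 10 11 7 16 17
arr[mid]=9<17: swap arr[5],arr[5]; lo=6,mid=6 → 1 12 4 5 2 9 10 11 7 16 17
arr[mid]=10<17: swap arr[6],arr[6]; lo=7,mid=7 → 1 12 4 5 2 9 10 11 7 16 17
arr[mid]=11<17: swap arr[7],arr[7]; lo=8,mid=8 → 1 12 4 5 2 9 10 11 7 16 17
arr[mid]=7<17: swap arr[8],arr[8]; lo=9,mid=9 → 1 12 4 5 2 9 10 11 7 16 17
arr[mid]=16<17: swap arr[9],arr[9]; lo=10,mid=10 → 1 12 4 5 2 9 10 11 7 16 17
arr[mid]=17=17: mid=11
end: lo=10, hi=10; arr = 1 12 4 5 2 9 10 11 7 16 17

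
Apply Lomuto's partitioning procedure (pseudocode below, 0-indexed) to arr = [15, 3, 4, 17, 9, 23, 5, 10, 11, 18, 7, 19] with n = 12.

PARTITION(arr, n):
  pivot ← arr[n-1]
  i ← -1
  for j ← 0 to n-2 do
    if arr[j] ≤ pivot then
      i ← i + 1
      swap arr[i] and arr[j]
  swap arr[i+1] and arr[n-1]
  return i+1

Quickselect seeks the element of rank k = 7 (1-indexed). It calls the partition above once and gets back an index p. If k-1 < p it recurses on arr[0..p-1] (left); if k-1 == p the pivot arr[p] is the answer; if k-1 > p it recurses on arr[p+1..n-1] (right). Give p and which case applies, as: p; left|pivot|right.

10; left

pivot = arr[11] = 19; i = -1
j=0: arr[0]=15 ≤ 19 → i=0, swap arr[0],arr[0] (no change) → [15, 3, 4, 17, 9, 23, 5, 10, 11, 18, 7, 19]
j=1: arr[1]=3 ≤ 19 → i=1, swap arr[1],arr[1] (no change) → [15, 3, 4, 17, 9, 23, 5, 10, 11, 18, 7, 19]
j=2: arr[2]=4 ≤ 19 → i=2, swap arr[2],arr[2] (no change) → [15, 3, 4, 17, 9, 23, 5, 10, 11, 18, 7, 19]
j=3: arr[3]=17 ≤ 19 → i=3, swap arr[3],arr[3] (no change) → [15, 3, 4, 17, 9, 23, 5, 10, 11, 18, 7, 19]
j=4: arr[4]=9 ≤ 19 → i=4, swap arr[4],arr[4] (no change) → [15, 3, 4, 17, 9, 23, 5, 10, 11, 18, 7, 19]
j=5: arr[5]=23 > 19 → no swap
j=6: arr[6]=5 ≤ 19 → i=5, swap arr[5],arr[6] → [15, 3, 4, 17, 9, 5, 23, 10, 11, 18, 7, 19]
j=7: arr[7]=10 ≤ 19 → i=6, swap arr[6],arr[7] → [15, 3, 4, 17, 9, 5, 10, 23, 11, 18, 7, 19]
j=8: arr[8]=11 ≤ 19 → i=7, swap arr[7],arr[8] → [15, 3, 4, 17, 9, 5, 10, 11, 23, 18, 7, 19]
j=9: arr[9]=18 ≤ 19 → i=8, swap arr[8],arr[9] → [15, 3, 4, 17, 9, 5, 10, 11, 18, 23, 7, 19]
j=10: arr[10]=7 ≤ 19 → i=9, swap arr[9],arr[10] → [15, 3, 4, 17, 9, 5, 10, 11, 18, 7, 23, 19]
final swap arr[10],arr[11] → [15, 3, 4, 17, 9, 5, 10, 11, 18, 7, 19, 23]; return 10
p = 10; k-1 = 6 < 10 ⇒ left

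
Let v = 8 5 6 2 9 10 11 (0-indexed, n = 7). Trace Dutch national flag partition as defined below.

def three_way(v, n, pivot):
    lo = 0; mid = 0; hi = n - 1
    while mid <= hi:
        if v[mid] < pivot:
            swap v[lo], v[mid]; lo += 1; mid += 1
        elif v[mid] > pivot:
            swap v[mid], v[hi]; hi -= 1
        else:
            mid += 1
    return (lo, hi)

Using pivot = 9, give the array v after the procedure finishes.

pivot = 9; lo=0, mid=0, hi=6
v[mid]=8<9: swap v[0],v[0]; lo=1,mid=1 → 8 5 6 2 9 10 11
v[mid]=5<9: swap v[1],v[1]; lo=2,mid=2 → 8 5 6 2 9 10 11
v[mid]=6<9: swap v[2],v[2]; lo=3,mid=3 → 8 5 6 2 9 10 11
v[mid]=2<9: swap v[3],v[3]; lo=4,mid=4 → 8 5 6 2 9 10 11
v[mid]=9=9: mid=5
v[mid]=10>9: swap v[5],v[6]; hi=5 → 8 5 6 2 9 11 10
v[mid]=11>9: swap v[5],v[5]; hi=4 → 8 5 6 2 9 11 10
end: lo=4, hi=4; v = 8 5 6 2 9 11 10

8 5 6 2 9 11 10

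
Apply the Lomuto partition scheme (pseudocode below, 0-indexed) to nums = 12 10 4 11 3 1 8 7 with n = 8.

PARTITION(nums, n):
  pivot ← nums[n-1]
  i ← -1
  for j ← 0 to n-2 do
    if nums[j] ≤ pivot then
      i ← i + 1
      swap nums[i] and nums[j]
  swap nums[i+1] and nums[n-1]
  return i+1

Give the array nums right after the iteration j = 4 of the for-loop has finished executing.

4 3 12 11 10 1 8 7

pivot=7, i=-1
j=0: 12>7, skip
j=1: 10>7, skip
j=2: 4≤7, i=0, swap(0,2) ⇒ 4 10 12 11 3 1 8 7
j=3: 11>7, skip
j=4: 3≤7, i=1, swap(1,4) ⇒ 4 3 12 11 10 1 8 7
(after j=4) nums = 4 3 12 11 10 1 8 7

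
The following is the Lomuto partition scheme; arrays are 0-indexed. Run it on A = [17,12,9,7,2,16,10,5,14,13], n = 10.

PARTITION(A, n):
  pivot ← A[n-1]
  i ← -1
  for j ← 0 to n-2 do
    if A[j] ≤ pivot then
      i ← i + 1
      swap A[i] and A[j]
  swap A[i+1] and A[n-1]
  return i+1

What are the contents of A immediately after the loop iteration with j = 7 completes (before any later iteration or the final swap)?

[12,9,7,2,10,5,17,16,14,13]

pivot = A[9] = 13; i = -1
j=0: A[0]=17 > 13 → no swap
j=1: A[1]=12 ≤ 13 → i=0, swap A[0],A[1] → [12,17,9,7,2,16,10,5,14,13]
j=2: A[2]=9 ≤ 13 → i=1, swap A[1],A[2] → [12,9,17,7,2,16,10,5,14,13]
j=3: A[3]=7 ≤ 13 → i=2, swap A[2],A[3] → [12,9,7,17,2,16,10,5,14,13]
j=4: A[4]=2 ≤ 13 → i=3, swap A[3],A[4] → [12,9,7,2,17,16,10,5,14,13]
j=5: A[5]=16 > 13 → no swap
j=6: A[6]=10 ≤ 13 → i=4, swap A[4],A[6] → [12,9,7,2,10,16,17,5,14,13]
j=7: A[7]=5 ≤ 13 → i=5, swap A[5],A[7] → [12,9,7,2,10,5,17,16,14,13]
(after j=7) A = [12,9,7,2,10,5,17,16,14,13]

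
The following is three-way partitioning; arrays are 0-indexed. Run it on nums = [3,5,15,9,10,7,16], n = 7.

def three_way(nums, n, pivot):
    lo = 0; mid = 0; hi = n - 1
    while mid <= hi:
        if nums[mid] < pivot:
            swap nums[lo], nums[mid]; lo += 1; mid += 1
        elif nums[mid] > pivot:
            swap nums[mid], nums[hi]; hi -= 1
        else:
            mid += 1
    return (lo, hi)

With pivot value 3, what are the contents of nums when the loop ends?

lo=0 mid=0 hi=6
3=3: mid=1
5>3: swap(1,6), hi=5 ⇒ [3,16,15,9,10,7,5]
16>3: swap(1,5), hi=4 ⇒ [3,7,15,9,10,16,5]
7>3: swap(1,4), hi=3 ⇒ [3,10,15,9,7,16,5]
10>3: swap(1,3), hi=2 ⇒ [3,9,15,10,7,16,5]
9>3: swap(1,2), hi=1 ⇒ [3,15,9,10,7,16,5]
15>3: swap(1,1), hi=0 ⇒ [3,15,9,10,7,16,5]
done. lo=0 hi=0; nums=[3,15,9,10,7,16,5]

[3,15,9,10,7,16,5]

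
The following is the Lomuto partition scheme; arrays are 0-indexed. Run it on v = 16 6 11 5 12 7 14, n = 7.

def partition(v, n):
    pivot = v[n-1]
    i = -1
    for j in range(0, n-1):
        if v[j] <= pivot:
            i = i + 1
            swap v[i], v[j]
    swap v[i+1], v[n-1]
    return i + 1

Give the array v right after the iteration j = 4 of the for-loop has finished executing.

6 11 5 12 16 7 14

pivot=14, i=-1
j=0: 16>14, skip
j=1: 6≤14, i=0, swap(0,1) ⇒ 6 16 11 5 12 7 14
j=2: 11≤14, i=1, swap(1,2) ⇒ 6 11 16 5 12 7 14
j=3: 5≤14, i=2, swap(2,3) ⇒ 6 11 5 16 12 7 14
j=4: 12≤14, i=3, swap(3,4) ⇒ 6 11 5 12 16 7 14
(after j=4) v = 6 11 5 12 16 7 14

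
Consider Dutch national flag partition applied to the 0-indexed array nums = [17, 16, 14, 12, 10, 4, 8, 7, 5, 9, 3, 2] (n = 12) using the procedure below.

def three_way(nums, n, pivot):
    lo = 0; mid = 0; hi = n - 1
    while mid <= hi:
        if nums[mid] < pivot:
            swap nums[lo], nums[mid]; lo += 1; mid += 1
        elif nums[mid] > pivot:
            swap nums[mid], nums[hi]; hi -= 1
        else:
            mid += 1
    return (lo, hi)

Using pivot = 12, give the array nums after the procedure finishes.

lo=0 mid=0 hi=11
17>12: swap(0,11), hi=10 ⇒ [2, 16, 14, 12, 10, 4, 8, 7, 5, 9, 3, 17]
2<12: swap(0,0), lo=1 mid=1 ⇒ [2, 16, 14, 12, 10, 4, 8, 7, 5, 9, 3, 17]
16>12: swap(1,10), hi=9 ⇒ [2, 3, 14, 12, 10, 4, 8, 7, 5, 9, 16, 17]
3<12: swap(1,1), lo=2 mid=2 ⇒ [2, 3, 14, 12, 10, 4, 8, 7, 5, 9, 16, 17]
14>12: swap(2,9), hi=8 ⇒ [2, 3, 9, 12, 10, 4, 8, 7, 5, 14, 16, 17]
9<12: swap(2,2), lo=3 mid=3 ⇒ [2, 3, 9, 12, 10, 4, 8, 7, 5, 14, 16, 17]
12=12: mid=4
10<12: swap(3,4), lo=4 mid=5 ⇒ [2, 3, 9, 10, 12, 4, 8, 7, 5, 14, 16, 17]
4<12: swap(4,5), lo=5 mid=6 ⇒ [2, 3, 9, 10, 4, 12, 8, 7, 5, 14, 16, 17]
8<12: swap(5,6), lo=6 mid=7 ⇒ [2, 3, 9, 10, 4, 8, 12, 7, 5, 14, 16, 17]
7<12: swap(6,7), lo=7 mid=8 ⇒ [2, 3, 9, 10, 4, 8, 7, 12, 5, 14, 16, 17]
5<12: swap(7,8), lo=8 mid=9 ⇒ [2, 3, 9, 10, 4, 8, 7, 5, 12, 14, 16, 17]
done. lo=8 hi=8; nums=[2, 3, 9, 10, 4, 8, 7, 5, 12, 14, 16, 17]

[2, 3, 9, 10, 4, 8, 7, 5, 12, 14, 16, 17]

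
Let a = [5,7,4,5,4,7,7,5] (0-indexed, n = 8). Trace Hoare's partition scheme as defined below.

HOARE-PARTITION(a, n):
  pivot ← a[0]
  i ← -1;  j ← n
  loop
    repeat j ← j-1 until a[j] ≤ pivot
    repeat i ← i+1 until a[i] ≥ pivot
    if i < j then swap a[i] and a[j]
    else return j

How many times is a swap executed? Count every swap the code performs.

pivot = a[0] = 5; i = -1, j = 8
j→7 (a[7]=5≤5), i→0 (a[0]=5≥5); i<j, swap → [5,7,4,5,4,7,7,5]
j→4 (a[4]=4≤5), i→1 (a[1]=7≥5); i<j, swap → [5,4,4,5,7,7,7,5]
j→3, i→3; i≥j, return j=3. a = [5,4,4,5,7,7,7,5]

2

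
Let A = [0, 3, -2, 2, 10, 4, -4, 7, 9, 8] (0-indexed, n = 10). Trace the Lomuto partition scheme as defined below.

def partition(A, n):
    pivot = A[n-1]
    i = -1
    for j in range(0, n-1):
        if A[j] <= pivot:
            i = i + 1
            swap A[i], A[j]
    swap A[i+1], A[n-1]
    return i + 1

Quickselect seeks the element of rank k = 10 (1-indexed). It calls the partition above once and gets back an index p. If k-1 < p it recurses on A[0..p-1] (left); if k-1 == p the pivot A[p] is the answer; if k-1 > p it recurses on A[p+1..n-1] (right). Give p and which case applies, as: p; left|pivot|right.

7; right

pivot = A[9] = 8; i = -1
j=0: A[0]=0 ≤ 8 → i=0, swap A[0],A[0] (no change) → [0, 3, -2, 2, 10, 4, -4, 7, 9, 8]
j=1: A[1]=3 ≤ 8 → i=1, swap A[1],A[1] (no change) → [0, 3, -2, 2, 10, 4, -4, 7, 9, 8]
j=2: A[2]=-2 ≤ 8 → i=2, swap A[2],A[2] (no change) → [0, 3, -2, 2, 10, 4, -4, 7, 9, 8]
j=3: A[3]=2 ≤ 8 → i=3, swap A[3],A[3] (no change) → [0, 3, -2, 2, 10, 4, -4, 7, 9, 8]
j=4: A[4]=10 > 8 → no swap
j=5: A[5]=4 ≤ 8 → i=4, swap A[4],A[5] → [0, 3, -2, 2, 4, 10, -4, 7, 9, 8]
j=6: A[6]=-4 ≤ 8 → i=5, swap A[5],A[6] → [0, 3, -2, 2, 4, -4, 10, 7, 9, 8]
j=7: A[7]=7 ≤ 8 → i=6, swap A[6],A[7] → [0, 3, -2, 2, 4, -4, 7, 10, 9, 8]
j=8: A[8]=9 > 8 → no swap
final swap A[7],A[9] → [0, 3, -2, 2, 4, -4, 7, 8, 9, 10]; return 7
p = 7; k-1 = 9 > 7 ⇒ right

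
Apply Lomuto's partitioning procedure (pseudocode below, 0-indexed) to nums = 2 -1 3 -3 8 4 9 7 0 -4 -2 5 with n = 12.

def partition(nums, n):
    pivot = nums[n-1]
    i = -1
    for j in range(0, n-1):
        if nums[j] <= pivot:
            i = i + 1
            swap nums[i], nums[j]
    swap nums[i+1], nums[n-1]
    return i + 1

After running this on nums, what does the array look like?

2 -1 3 -3 4 0 -4 -2 5 9 7 8

pivot = nums[11] = 5; i = -1
j=0: nums[0]=2 ≤ 5 → i=0, swap nums[0],nums[0] (no change) → 2 -1 3 -3 8 4 9 7 0 -4 -2 5
j=1: nums[1]=-1 ≤ 5 → i=1, swap nums[1],nums[1] (no change) → 2 -1 3 -3 8 4 9 7 0 -4 -2 5
j=2: nums[2]=3 ≤ 5 → i=2, swap nums[2],nums[2] (no change) → 2 -1 3 -3 8 4 9 7 0 -4 -2 5
j=3: nums[3]=-3 ≤ 5 → i=3, swap nums[3],nums[3] (no change) → 2 -1 3 -3 8 4 9 7 0 -4 -2 5
j=4: nums[4]=8 > 5 → no swap
j=5: nums[5]=4 ≤ 5 → i=4, swap nums[4],nums[5] → 2 -1 3 -3 4 8 9 7 0 -4 -2 5
j=6: nums[6]=9 > 5 → no swap
j=7: nums[7]=7 > 5 → no swap
j=8: nums[8]=0 ≤ 5 → i=5, swap nums[5],nums[8] → 2 -1 3 -3 4 0 9 7 8 -4 -2 5
j=9: nums[9]=-4 ≤ 5 → i=6, swap nums[6],nums[9] → 2 -1 3 -3 4 0 -4 7 8 9 -2 5
j=10: nums[10]=-2 ≤ 5 → i=7, swap nums[7],nums[10] → 2 -1 3 -3 4 0 -4 -2 8 9 7 5
final swap nums[8],nums[11] → 2 -1 3 -3 4 0 -4 -2 5 9 7 8; return 8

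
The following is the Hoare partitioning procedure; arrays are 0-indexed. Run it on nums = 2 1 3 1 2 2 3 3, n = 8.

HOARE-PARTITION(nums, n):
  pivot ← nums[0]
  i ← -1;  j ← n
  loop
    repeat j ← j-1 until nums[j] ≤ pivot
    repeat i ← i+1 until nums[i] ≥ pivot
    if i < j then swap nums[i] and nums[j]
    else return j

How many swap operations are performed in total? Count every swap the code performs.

2

pivot=2
j stops at 5 (2), i stops at 0 (2); swap ⇒ 2 1 3 1 2 2 3 3
j stops at 4 (2), i stops at 2 (3); swap ⇒ 2 1 2 1 3 2 3 3
j stops at 3, i stops at 4; i≥j ⇒ return 3. nums=2 1 2 1 3 2 3 3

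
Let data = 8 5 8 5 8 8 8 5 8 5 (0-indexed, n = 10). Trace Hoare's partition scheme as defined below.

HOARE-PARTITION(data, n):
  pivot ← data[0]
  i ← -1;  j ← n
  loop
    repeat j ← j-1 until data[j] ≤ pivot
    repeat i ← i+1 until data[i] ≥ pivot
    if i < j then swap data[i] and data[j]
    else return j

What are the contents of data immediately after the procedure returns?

pivot = data[0] = 8; i = -1, j = 10
j→9 (data[9]=5≤8), i→0 (data[0]=8≥8); i<j, swap → 5 5 8 5 8 8 8 5 8 8
j→8 (data[8]=8≤8), i→2 (data[2]=8≥8); i<j, swap → 5 5 8 5 8 8 8 5 8 8
j→7 (data[7]=5≤8), i→4 (data[4]=8≥8); i<j, swap → 5 5 8 5 5 8 8 8 8 8
j→6 (data[6]=8≤8), i→5 (data[5]=8≥8); i<j, swap → 5 5 8 5 5 8 8 8 8 8
j→5, i→6; i≥j, return j=5. data = 5 5 8 5 5 8 8 8 8 8

5 5 8 5 5 8 8 8 8 8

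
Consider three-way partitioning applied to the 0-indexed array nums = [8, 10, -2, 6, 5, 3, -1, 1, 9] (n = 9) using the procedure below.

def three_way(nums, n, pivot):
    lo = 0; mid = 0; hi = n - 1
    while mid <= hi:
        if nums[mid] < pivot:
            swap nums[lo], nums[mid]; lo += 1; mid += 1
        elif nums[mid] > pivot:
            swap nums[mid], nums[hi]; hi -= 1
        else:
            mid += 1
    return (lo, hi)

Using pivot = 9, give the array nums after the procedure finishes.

pivot = 9; lo=0, mid=0, hi=8
nums[mid]=8<9: swap nums[0],nums[0]; lo=1,mid=1 → [8, 10, -2, 6, 5, 3, -1, 1, 9]
nums[mid]=10>9: swap nums[1],nums[8]; hi=7 → [8, 9, -2, 6, 5, 3, -1, 1, 10]
nums[mid]=9=9: mid=2
nums[mid]=-2<9: swap nums[1],nums[2]; lo=2,mid=3 → [8, -2, 9, 6, 5, 3, -1, 1, 10]
nums[mid]=6<9: swap nums[2],nums[3]; lo=3,mid=4 → [8, -2, 6, 9, 5, 3, -1, 1, 10]
nums[mid]=5<9: swap nums[3],nums[4]; lo=4,mid=5 → [8, -2, 6, 5, 9, 3, -1, 1, 10]
nums[mid]=3<9: swap nums[4],nums[5]; lo=5,mid=6 → [8, -2, 6, 5, 3, 9, -1, 1, 10]
nums[mid]=-1<9: swap nums[5],nums[6]; lo=6,mid=7 → [8, -2, 6, 5, 3, -1, 9, 1, 10]
nums[mid]=1<9: swap nums[6],nums[7]; lo=7,mid=8 → [8, -2, 6, 5, 3, -1, 1, 9, 10]
end: lo=7, hi=7; nums = [8, -2, 6, 5, 3, -1, 1, 9, 10]

[8, -2, 6, 5, 3, -1, 1, 9, 10]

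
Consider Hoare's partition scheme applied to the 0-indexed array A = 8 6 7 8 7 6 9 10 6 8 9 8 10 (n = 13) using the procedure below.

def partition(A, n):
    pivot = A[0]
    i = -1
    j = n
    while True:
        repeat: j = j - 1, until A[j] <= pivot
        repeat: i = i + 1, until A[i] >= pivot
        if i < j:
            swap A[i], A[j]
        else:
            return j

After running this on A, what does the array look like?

8 6 7 8 7 6 6 10 9 8 9 8 10

pivot=8
j stops at 11 (8), i stops at 0 (8); swap ⇒ 8 6 7 8 7 6 9 10 6 8 9 8 10
j stops at 9 (8), i stops at 3 (8); swap ⇒ 8 6 7 8 7 6 9 10 6 8 9 8 10
j stops at 8 (6), i stops at 6 (9); swap ⇒ 8 6 7 8 7 6 6 10 9 8 9 8 10
j stops at 6, i stops at 7; i≥j ⇒ return 6. A=8 6 7 8 7 6 6 10 9 8 9 8 10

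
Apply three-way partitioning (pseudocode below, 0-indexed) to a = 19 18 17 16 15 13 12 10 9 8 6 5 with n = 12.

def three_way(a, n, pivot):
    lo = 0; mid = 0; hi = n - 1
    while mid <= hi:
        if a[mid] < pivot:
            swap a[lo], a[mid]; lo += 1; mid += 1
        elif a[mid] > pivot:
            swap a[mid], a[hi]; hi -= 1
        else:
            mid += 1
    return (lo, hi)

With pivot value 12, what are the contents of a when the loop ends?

lo=0 mid=0 hi=11
19>12: swap(0,11), hi=10 ⇒ 5 18 17 16 15 13 12 10 9 8 6 19
5<12: swap(0,0), lo=1 mid=1 ⇒ 5 18 17 16 15 13 12 10 9 8 6 19
18>12: swap(1,10), hi=9 ⇒ 5 6 17 16 15 13 12 10 9 8 18 19
6<12: swap(1,1), lo=2 mid=2 ⇒ 5 6 17 16 15 13 12 10 9 8 18 19
17>12: swap(2,9), hi=8 ⇒ 5 6 8 16 15 13 12 10 9 17 18 19
8<12: swap(2,2), lo=3 mid=3 ⇒ 5 6 8 16 15 13 12 10 9 17 18 19
16>12: swap(3,8), hi=7 ⇒ 5 6 8 9 15 13 12 10 16 17 18 19
9<12: swap(3,3), lo=4 mid=4 ⇒ 5 6 8 9 15 13 12 10 16 17 18 19
15>12: swap(4,7), hi=6 ⇒ 5 6 8 9 10 13 12 15 16 17 18 19
10<12: swap(4,4), lo=5 mid=5 ⇒ 5 6 8 9 10 13 12 15 16 17 18 19
13>12: swap(5,6), hi=5 ⇒ 5 6 8 9 10 12 13 15 16 17 18 19
12=12: mid=6
done. lo=5 hi=5; a=5 6 8 9 10 12 13 15 16 17 18 19

5 6 8 9 10 12 13 15 16 17 18 19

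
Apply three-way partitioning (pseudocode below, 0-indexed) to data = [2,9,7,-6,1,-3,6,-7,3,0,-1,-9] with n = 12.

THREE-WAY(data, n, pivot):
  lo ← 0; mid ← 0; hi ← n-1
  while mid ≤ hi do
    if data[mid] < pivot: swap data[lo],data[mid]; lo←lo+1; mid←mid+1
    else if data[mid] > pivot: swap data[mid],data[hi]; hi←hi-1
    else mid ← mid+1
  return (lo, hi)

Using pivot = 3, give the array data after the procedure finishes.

pivot = 3; lo=0, mid=0, hi=11
data[mid]=2<3: swap data[0],data[0]; lo=1,mid=1 → [2,9,7,-6,1,-3,6,-7,3,0,-1,-9]
data[mid]=9>3: swap data[1],data[11]; hi=10 → [2,-9,7,-6,1,-3,6,-7,3,0,-1,9]
data[mid]=-9<3: swap data[1],data[1]; lo=2,mid=2 → [2,-9,7,-6,1,-3,6,-7,3,0,-1,9]
data[mid]=7>3: swap data[2],data[10]; hi=9 → [2,-9,-1,-6,1,-3,6,-7,3,0,7,9]
data[mid]=-1<3: swap data[2],data[2]; lo=3,mid=3 → [2,-9,-1,-6,1,-3,6,-7,3,0,7,9]
data[mid]=-6<3: swap data[3],data[3]; lo=4,mid=4 → [2,-9,-1,-6,1,-3,6,-7,3,0,7,9]
data[mid]=1<3: swap data[4],data[4]; lo=5,mid=5 → [2,-9,-1,-6,1,-3,6,-7,3,0,7,9]
data[mid]=-3<3: swap data[5],data[5]; lo=6,mid=6 → [2,-9,-1,-6,1,-3,6,-7,3,0,7,9]
data[mid]=6>3: swap data[6],data[9]; hi=8 → [2,-9,-1,-6,1,-3,0,-7,3,6,7,9]
data[mid]=0<3: swap data[6],data[6]; lo=7,mid=7 → [2,-9,-1,-6,1,-3,0,-7,3,6,7,9]
data[mid]=-7<3: swap data[7],data[7]; lo=8,mid=8 → [2,-9,-1,-6,1,-3,0,-7,3,6,7,9]
data[mid]=3=3: mid=9
end: lo=8, hi=8; data = [2,-9,-1,-6,1,-3,0,-7,3,6,7,9]

[2,-9,-1,-6,1,-3,0,-7,3,6,7,9]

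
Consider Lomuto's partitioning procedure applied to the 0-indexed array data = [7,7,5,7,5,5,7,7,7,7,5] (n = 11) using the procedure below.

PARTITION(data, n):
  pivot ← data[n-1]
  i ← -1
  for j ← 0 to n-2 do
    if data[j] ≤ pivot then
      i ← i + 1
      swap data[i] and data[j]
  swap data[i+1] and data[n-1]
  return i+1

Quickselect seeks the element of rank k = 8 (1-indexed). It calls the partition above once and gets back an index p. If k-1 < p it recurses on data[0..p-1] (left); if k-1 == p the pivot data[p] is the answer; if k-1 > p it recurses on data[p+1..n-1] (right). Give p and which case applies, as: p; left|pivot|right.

3; right

pivot=5, i=-1
j=0: 7>5, skip
j=1: 7>5, skip
j=2: 5≤5, i=0, swap(0,2) ⇒ [5,7,7,7,5,5,7,7,7,7,5]
j=3: 7>5, skip
j=4: 5≤5, i=1, swap(1,4) ⇒ [5,5,7,7,7,5,7,7,7,7,5]
j=5: 5≤5, i=2, swap(2,5) ⇒ [5,5,5,7,7,7,7,7,7,7,5]
j=6: 7>5, skip
j=7: 7>5, skip
j=8: 7>5, skip
j=9: 7>5, skip
swap(3,10) ⇒ [5,5,5,5,7,7,7,7,7,7,7]; return 3
p = 3; k-1 = 7 > 3 ⇒ right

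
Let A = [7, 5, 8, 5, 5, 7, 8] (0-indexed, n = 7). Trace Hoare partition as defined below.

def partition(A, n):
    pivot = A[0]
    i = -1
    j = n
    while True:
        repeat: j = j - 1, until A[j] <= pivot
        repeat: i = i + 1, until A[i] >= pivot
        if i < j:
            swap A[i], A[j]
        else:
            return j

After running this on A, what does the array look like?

pivot=7
j stops at 5 (7), i stops at 0 (7); swap ⇒ [7, 5, 8, 5, 5, 7, 8]
j stops at 4 (5), i stops at 2 (8); swap ⇒ [7, 5, 5, 5, 8, 7, 8]
j stops at 3, i stops at 4; i≥j ⇒ return 3. A=[7, 5, 5, 5, 8, 7, 8]

[7, 5, 5, 5, 8, 7, 8]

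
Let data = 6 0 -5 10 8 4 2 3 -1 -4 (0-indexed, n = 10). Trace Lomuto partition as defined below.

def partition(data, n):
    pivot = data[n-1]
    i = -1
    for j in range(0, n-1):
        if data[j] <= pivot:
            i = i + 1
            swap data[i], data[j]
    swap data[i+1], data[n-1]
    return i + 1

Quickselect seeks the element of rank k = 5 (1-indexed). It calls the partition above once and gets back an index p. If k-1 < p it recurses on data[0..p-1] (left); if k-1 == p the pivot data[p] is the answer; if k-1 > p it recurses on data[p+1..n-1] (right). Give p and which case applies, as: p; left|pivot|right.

pivot=-4, i=-1
j=0: 6>-4, skip
j=1: 0>-4, skip
j=2: -5≤-4, i=0, swap(0,2) ⇒ -5 0 6 10 8 4 2 3 -1 -4
j=3: 10>-4, skip
j=4: 8>-4, skip
j=5: 4>-4, skip
j=6: 2>-4, skip
j=7: 3>-4, skip
j=8: -1>-4, skip
swap(1,9) ⇒ -5 -4 6 10 8 4 2 3 -1 0; return 1
p = 1; k-1 = 4 > 1 ⇒ right

1; right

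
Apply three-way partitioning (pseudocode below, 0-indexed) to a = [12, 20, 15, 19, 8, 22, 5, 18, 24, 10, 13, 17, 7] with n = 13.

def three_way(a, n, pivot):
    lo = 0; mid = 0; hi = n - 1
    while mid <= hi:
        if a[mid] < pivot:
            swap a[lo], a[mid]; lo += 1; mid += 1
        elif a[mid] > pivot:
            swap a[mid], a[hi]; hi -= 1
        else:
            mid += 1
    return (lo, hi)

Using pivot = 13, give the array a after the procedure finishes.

[12, 7, 10, 8, 5, 13, 18, 24, 22, 19, 17, 15, 20]

pivot = 13; lo=0, mid=0, hi=12
a[mid]=12<13: swap a[0],a[0]; lo=1,mid=1 → [12, 20, 15, 19, 8, 22, 5, 18, 24, 10, 13, 17, 7]
a[mid]=20>13: swap a[1],a[12]; hi=11 → [12, 7, 15, 19, 8, 22, 5, 18, 24, 10, 13, 17, 20]
a[mid]=7<13: swap a[1],a[1]; lo=2,mid=2 → [12, 7, 15, 19, 8, 22, 5, 18, 24, 10, 13, 17, 20]
a[mid]=15>13: swap a[2],a[11]; hi=10 → [12, 7, 17, 19, 8, 22, 5, 18, 24, 10, 13, 15, 20]
a[mid]=17>13: swap a[2],a[10]; hi=9 → [12, 7, 13, 19, 8, 22, 5, 18, 24, 10, 17, 15, 20]
a[mid]=13=13: mid=3
a[mid]=19>13: swap a[3],a[9]; hi=8 → [12, 7, 13, 10, 8, 22, 5, 18, 24, 19, 17, 15, 20]
a[mid]=10<13: swap a[2],a[3]; lo=3,mid=4 → [12, 7, 10, 13, 8, 22, 5, 18, 24, 19, 17, 15, 20]
a[mid]=8<13: swap a[3],a[4]; lo=4,mid=5 → [12, 7, 10, 8, 13, 22, 5, 18, 24, 19, 17, 15, 20]
a[mid]=22>13: swap a[5],a[8]; hi=7 → [12, 7, 10, 8, 13, 24, 5, 18, 22, 19, 17, 15, 20]
a[mid]=24>13: swap a[5],a[7]; hi=6 → [12, 7, 10, 8, 13, 18, 5, 24, 22, 19, 17, 15, 20]
a[mid]=18>13: swap a[5],a[6]; hi=5 → [12, 7, 10, 8, 13, 5, 18, 24, 22, 19, 17, 15, 20]
a[mid]=5<13: swap a[4],a[5]; lo=5,mid=6 → [12, 7, 10, 8, 5, 13, 18, 24, 22, 19, 17, 15, 20]
end: lo=5, hi=5; a = [12, 7, 10, 8, 5, 13, 18, 24, 22, 19, 17, 15, 20]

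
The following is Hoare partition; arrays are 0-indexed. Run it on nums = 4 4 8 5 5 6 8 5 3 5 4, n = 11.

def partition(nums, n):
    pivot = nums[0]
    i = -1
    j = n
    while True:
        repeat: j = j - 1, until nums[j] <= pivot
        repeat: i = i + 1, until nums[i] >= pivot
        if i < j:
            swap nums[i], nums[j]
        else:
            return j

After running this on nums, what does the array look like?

pivot=4
j stops at 10 (4), i stops at 0 (4); swap ⇒ 4 4 8 5 5 6 8 5 3 5 4
j stops at 8 (3), i stops at 1 (4); swap ⇒ 4 3 8 5 5 6 8 5 4 5 4
j stops at 1, i stops at 2; i≥j ⇒ return 1. nums=4 3 8 5 5 6 8 5 4 5 4

4 3 8 5 5 6 8 5 4 5 4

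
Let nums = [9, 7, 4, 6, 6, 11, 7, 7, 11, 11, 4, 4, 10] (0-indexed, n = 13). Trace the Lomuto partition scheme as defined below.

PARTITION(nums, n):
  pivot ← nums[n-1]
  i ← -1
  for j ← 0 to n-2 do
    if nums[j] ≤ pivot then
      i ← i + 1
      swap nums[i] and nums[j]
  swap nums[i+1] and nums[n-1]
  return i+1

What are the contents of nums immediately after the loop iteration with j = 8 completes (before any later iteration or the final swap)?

pivot = nums[12] = 10; i = -1
j=0: nums[0]=9 ≤ 10 → i=0, swap nums[0],nums[0] (no change) → [9, 7, 4, 6, 6, 11, 7, 7, 11, 11, 4, 4, 10]
j=1: nums[1]=7 ≤ 10 → i=1, swap nums[1],nums[1] (no change) → [9, 7, 4, 6, 6, 11, 7, 7, 11, 11, 4, 4, 10]
j=2: nums[2]=4 ≤ 10 → i=2, swap nums[2],nums[2] (no change) → [9, 7, 4, 6, 6, 11, 7, 7, 11, 11, 4, 4, 10]
j=3: nums[3]=6 ≤ 10 → i=3, swap nums[3],nums[3] (no change) → [9, 7, 4, 6, 6, 11, 7, 7, 11, 11, 4, 4, 10]
j=4: nums[4]=6 ≤ 10 → i=4, swap nums[4],nums[4] (no change) → [9, 7, 4, 6, 6, 11, 7, 7, 11, 11, 4, 4, 10]
j=5: nums[5]=11 > 10 → no swap
j=6: nums[6]=7 ≤ 10 → i=5, swap nums[5],nums[6] → [9, 7, 4, 6, 6, 7, 11, 7, 11, 11, 4, 4, 10]
j=7: nums[7]=7 ≤ 10 → i=6, swap nums[6],nums[7] → [9, 7, 4, 6, 6, 7, 7, 11, 11, 11, 4, 4, 10]
j=8: nums[8]=11 > 10 → no swap
(after j=8) nums = [9, 7, 4, 6, 6, 7, 7, 11, 11, 11, 4, 4, 10]

[9, 7, 4, 6, 6, 7, 7, 11, 11, 11, 4, 4, 10]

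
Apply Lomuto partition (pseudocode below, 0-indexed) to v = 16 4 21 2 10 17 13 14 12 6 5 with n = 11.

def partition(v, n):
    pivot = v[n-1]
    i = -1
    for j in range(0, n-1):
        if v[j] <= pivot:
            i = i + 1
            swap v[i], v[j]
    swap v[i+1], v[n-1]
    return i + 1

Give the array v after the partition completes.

pivot=5, i=-1
j=0: 16>5, skip
j=1: 4≤5, i=0, swap(0,1) ⇒ 4 16 21 2 10 17 13 14 12 6 5
j=2: 21>5, skip
j=3: 2≤5, i=1, swap(1,3) ⇒ 4 2 21 16 10 17 13 14 12 6 5
j=4: 10>5, skip
j=5: 17>5, skip
j=6: 13>5, skip
j=7: 14>5, skip
j=8: 12>5, skip
j=9: 6>5, skip
swap(2,10) ⇒ 4 2 5 16 10 17 13 14 12 6 21; return 2

4 2 5 16 10 17 13 14 12 6 21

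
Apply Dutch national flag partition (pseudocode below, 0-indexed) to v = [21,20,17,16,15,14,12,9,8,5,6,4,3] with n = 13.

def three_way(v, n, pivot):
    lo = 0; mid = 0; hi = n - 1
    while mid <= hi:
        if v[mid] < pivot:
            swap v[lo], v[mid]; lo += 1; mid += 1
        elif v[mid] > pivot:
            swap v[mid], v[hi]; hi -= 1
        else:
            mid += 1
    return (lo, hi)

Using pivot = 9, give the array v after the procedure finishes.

[3,4,6,5,8,9,12,14,15,16,17,20,21]

pivot = 9; lo=0, mid=0, hi=12
v[mid]=21>9: swap v[0],v[12]; hi=11 → [3,20,17,16,15,14,12,9,8,5,6,4,21]
v[mid]=3<9: swap v[0],v[0]; lo=1,mid=1 → [3,20,17,16,15,14,12,9,8,5,6,4,21]
v[mid]=20>9: swap v[1],v[11]; hi=10 → [3,4,17,16,15,14,12,9,8,5,6,20,21]
v[mid]=4<9: swap v[1],v[1]; lo=2,mid=2 → [3,4,17,16,15,14,12,9,8,5,6,20,21]
v[mid]=17>9: swap v[2],v[10]; hi=9 → [3,4,6,16,15,14,12,9,8,5,17,20,21]
v[mid]=6<9: swap v[2],v[2]; lo=3,mid=3 → [3,4,6,16,15,14,12,9,8,5,17,20,21]
v[mid]=16>9: swap v[3],v[9]; hi=8 → [3,4,6,5,15,14,12,9,8,16,17,20,21]
v[mid]=5<9: swap v[3],v[3]; lo=4,mid=4 → [3,4,6,5,15,14,12,9,8,16,17,20,21]
v[mid]=15>9: swap v[4],v[8]; hi=7 → [3,4,6,5,8,14,12,9,15,16,17,20,21]
v[mid]=8<9: swap v[4],v[4]; lo=5,mid=5 → [3,4,6,5,8,14,12,9,15,16,17,20,21]
v[mid]=14>9: swap v[5],v[7]; hi=6 → [3,4,6,5,8,9,12,14,15,16,17,20,21]
v[mid]=9=9: mid=6
v[mid]=12>9: swap v[6],v[6]; hi=5 → [3,4,6,5,8,9,12,14,15,16,17,20,21]
end: lo=5, hi=5; v = [3,4,6,5,8,9,12,14,15,16,17,20,21]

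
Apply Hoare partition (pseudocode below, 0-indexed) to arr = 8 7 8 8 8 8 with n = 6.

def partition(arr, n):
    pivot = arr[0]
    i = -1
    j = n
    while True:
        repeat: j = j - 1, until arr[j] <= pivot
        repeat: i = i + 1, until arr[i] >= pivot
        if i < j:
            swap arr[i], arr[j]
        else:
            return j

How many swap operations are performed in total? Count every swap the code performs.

pivot=8
j stops at 5 (8), i stops at 0 (8); swap ⇒ 8 7 8 8 8 8
j stops at 4 (8), i stops at 2 (8); swap ⇒ 8 7 8 8 8 8
j stops at 3, i stops at 3; i≥j ⇒ return 3. arr=8 7 8 8 8 8

2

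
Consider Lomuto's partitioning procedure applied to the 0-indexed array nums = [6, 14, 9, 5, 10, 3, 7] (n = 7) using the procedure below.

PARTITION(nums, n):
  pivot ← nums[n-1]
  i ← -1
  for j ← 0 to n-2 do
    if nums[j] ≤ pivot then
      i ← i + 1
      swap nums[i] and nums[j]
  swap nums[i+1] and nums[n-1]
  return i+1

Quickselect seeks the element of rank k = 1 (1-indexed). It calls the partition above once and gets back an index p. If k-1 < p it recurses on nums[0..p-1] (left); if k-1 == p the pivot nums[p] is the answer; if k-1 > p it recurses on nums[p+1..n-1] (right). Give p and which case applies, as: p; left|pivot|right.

3; left

pivot = nums[6] = 7; i = -1
j=0: nums[0]=6 ≤ 7 → i=0, swap nums[0],nums[0] (no change) → [6, 14, 9, 5, 10, 3, 7]
j=1: nums[1]=14 > 7 → no swap
j=2: nums[2]=9 > 7 → no swap
j=3: nums[3]=5 ≤ 7 → i=1, swap nums[1],nums[3] → [6, 5, 9, 14, 10, 3, 7]
j=4: nums[4]=10 > 7 → no swap
j=5: nums[5]=3 ≤ 7 → i=2, swap nums[2],nums[5] → [6, 5, 3, 14, 10, 9, 7]
final swap nums[3],nums[6] → [6, 5, 3, 7, 10, 9, 14]; return 3
p = 3; k-1 = 0 < 3 ⇒ left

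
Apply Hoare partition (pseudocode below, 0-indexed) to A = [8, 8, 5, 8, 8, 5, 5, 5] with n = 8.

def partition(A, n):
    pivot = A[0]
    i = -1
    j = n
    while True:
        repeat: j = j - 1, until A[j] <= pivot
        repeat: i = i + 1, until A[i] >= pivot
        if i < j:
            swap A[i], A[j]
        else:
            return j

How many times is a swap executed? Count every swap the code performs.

pivot = A[0] = 8; i = -1, j = 8
j→7 (A[7]=5≤8), i→0 (A[0]=8≥8); i<j, swap → [5, 8, 5, 8, 8, 5, 5, 8]
j→6 (A[6]=5≤8), i→1 (A[1]=8≥8); i<j, swap → [5, 5, 5, 8, 8, 5, 8, 8]
j→5 (A[5]=5≤8), i→3 (A[3]=8≥8); i<j, swap → [5, 5, 5, 5, 8, 8, 8, 8]
j→4, i→4; i≥j, return j=4. A = [5, 5, 5, 5, 8, 8, 8, 8]

3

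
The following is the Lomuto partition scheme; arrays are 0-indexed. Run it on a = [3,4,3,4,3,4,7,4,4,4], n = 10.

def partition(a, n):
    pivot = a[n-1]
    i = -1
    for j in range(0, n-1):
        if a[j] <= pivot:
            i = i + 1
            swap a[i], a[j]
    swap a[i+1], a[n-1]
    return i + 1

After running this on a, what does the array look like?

pivot=4, i=-1
j=0: 3≤4, i=0, swap(0,0) ⇒ [3,4,3,4,3,4,7,4,4,4]
j=1: 4≤4, i=1, swap(1,1) ⇒ [3,4,3,4,3,4,7,4,4,4]
j=2: 3≤4, i=2, swap(2,2) ⇒ [3,4,3,4,3,4,7,4,4,4]
j=3: 4≤4, i=3, swap(3,3) ⇒ [3,4,3,4,3,4,7,4,4,4]
j=4: 3≤4, i=4, swap(4,4) ⇒ [3,4,3,4,3,4,7,4,4,4]
j=5: 4≤4, i=5, swap(5,5) ⇒ [3,4,3,4,3,4,7,4,4,4]
j=6: 7>4, skip
j=7: 4≤4, i=6, swap(6,7) ⇒ [3,4,3,4,3,4,4,7,4,4]
j=8: 4≤4, i=7, swap(7,8) ⇒ [3,4,3,4,3,4,4,4,7,4]
swap(8,9) ⇒ [3,4,3,4,3,4,4,4,4,7]; return 8

[3,4,3,4,3,4,4,4,4,7]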